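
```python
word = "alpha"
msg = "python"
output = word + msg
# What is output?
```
Trace:
  word='alpha'
  word='alpha', msg='python'
  word='alpha', msg='python', output='alphapython'

Final answer: 'alphapython'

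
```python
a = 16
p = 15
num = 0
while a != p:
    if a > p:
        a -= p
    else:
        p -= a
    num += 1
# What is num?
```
Trace:
  a=16
  a=16, p=15
  a=16, p=15, num=0
  a=1, p=15, num=1
  a=1, p=14, num=2
  a=1, p=13, num=3
  a=1, p=12, num=4
  a=1, p=11, num=5
  a=1, p=10, num=6
  a=1, p=9, num=7
  a=1, p=8, num=8
  a=1, p=7, num=9
  a=1, p=6, num=10
  a=1, p=5, num=11
  a=1, p=4, num=12
  a=1, p=3, num=13
  a=1, p=2, num=14
  a=1, p=1, num=15

Final answer: 15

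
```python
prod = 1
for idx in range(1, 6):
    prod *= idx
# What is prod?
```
Trace:
  prod=1
  prod=1, idx=1
  prod=2, idx=2
  prod=6, idx=3
  prod=24, idx=4
  prod=120, idx=5

Final answer: 120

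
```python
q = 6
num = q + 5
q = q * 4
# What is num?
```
Trace:
  q=6
  q=6, num=11
  q=24, num=11

Final answer: 11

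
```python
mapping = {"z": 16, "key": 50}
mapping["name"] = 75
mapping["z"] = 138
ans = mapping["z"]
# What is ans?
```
Trace:
  mapping={'z': 16, 'key': 50}
  mapping={'z': 16, 'key': 50, 'name': 75}
  mapping={'z': 138, 'key': 50, 'name': 75}
  mapping={'z': 138, 'key': 50, 'name': 75}, ans=138

Final answer: 138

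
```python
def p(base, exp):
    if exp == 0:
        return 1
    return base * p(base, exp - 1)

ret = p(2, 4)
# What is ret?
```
Call trace:
p(base=2, exp=4)
  p(base=2, exp=3)
    p(base=2, exp=2)
      p(base=2, exp=1)
        p(base=2, exp=0)
        -> return 1
      -> return 2
    -> return 4
  -> return 8
-> return 16

Final answer: 16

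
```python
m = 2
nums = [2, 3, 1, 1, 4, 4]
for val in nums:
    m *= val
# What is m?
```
Trace:
  m=2
  m=4, val=2
  m=12, val=3
  m=12, val=1
  m=12, val=1
  m=48, val=4
  m=192, val=4

Final answer: 192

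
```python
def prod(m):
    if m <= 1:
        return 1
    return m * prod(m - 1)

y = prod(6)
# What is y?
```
Call trace:
prod(m=6)
  prod(m=5)
    prod(m=4)
      prod(m=3)
        prod(m=2)
          prod(m=1)
          -> return 1
        -> return 2
      -> return 6
    -> return 24
  -> return 120
-> return 720

Final answer: 720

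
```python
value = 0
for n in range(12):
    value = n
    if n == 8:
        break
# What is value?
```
Trace:
  value=0
  value=0, n=0
  value=1, n=1
  value=2, n=2
  value=3, n=3
  value=4, n=4
  value=5, n=5
  value=6, n=6
  value=7, n=7
  value=8, n=8

Final answer: 8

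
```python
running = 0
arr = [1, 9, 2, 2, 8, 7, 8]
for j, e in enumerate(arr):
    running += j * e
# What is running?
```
Trace:
  running=0
  running=0, j=0, e=1
  running=9, j=1, e=9
  running=13, j=2, e=2
  running=19, j=3, e=2
  running=51, j=4, e=8
  running=86, j=5, e=7
  running=134, j=6, e=8

Final answer: 134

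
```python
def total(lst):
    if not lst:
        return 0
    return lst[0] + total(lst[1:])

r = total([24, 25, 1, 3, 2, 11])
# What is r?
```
Call trace:
total(lst=[24, 25, 1, 3, 2, 11])
  total(lst=[25, 1, 3, 2, 11])
    total(lst=[1, 3, 2, 11])
      total(lst=[3, 2, 11])
        total(lst=[2, 11])
          total(lst=[11])
            total(lst=[])
            -> return 0
          -> return 11
        -> return 13
      -> return 16
    -> return 17
  -> return 42
-> return 66

Final answer: 66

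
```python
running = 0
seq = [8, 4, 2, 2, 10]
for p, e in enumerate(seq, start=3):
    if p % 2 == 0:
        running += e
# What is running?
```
Trace:
  running=0
  running=0, p=3, e=8
  running=4, p=4, e=4
  running=4, p=5, e=2
  running=6, p=6, e=2
  running=6, p=7, e=10

Final answer: 6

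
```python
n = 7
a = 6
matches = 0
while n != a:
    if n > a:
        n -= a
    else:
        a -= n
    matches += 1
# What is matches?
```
Trace:
  n=7
  n=7, a=6
  n=7, a=6, matches=0
  n=1, a=6, matches=1
  n=1, a=5, matches=2
  n=1, a=4, matches=3
  n=1, a=3, matches=4
  n=1, a=2, matches=5
  n=1, a=1, matches=6

Final answer: 6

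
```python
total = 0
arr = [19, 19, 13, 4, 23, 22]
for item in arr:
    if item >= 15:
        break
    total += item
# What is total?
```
Trace:
  total=0
  total=0, item=19

Final answer: 0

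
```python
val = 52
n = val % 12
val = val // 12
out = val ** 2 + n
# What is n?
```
Trace:
  val=52
  val=52, n=4
  val=4, n=4
  val=4, n=4, out=20

Final answer: 4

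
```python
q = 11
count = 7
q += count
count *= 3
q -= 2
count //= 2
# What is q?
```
Trace:
  q=11
  q=11, count=7
  q=18, count=7
  q=18, count=21
  q=16, count=21
  q=16, count=10

Final answer: 16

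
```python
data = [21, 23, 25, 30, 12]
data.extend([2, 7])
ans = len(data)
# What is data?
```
Trace:
  data=[21, 23, 25, 30, 12]
  data=[21, 23, 25, 30, 12, 2, 7]
  data=[21, 23, 25, 30, 12, 2, 7], ans=7

Final answer: [21, 23, 25, 30, 12, 2, 7]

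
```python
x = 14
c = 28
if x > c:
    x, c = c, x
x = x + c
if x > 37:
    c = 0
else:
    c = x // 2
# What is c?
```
Trace:
  x=14
  x=14, c=28
  x=14, c=28
  x=42, c=28
  x=42, c=0

Final answer: 0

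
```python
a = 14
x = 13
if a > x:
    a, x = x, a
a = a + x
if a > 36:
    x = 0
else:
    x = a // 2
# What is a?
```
Trace:
  a=14
  a=14, x=13
  a=13, x=14
  a=27, x=14
  a=27, x=13

Final answer: 27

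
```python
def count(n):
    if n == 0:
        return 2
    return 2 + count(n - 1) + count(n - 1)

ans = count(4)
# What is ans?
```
Call trace (a repeated sub-call is expanded the first time; later identical calls just restate its return value):
count(n=4)
  count(n=3)
    count(n=2)
      count(n=1)
        count(n=0)
        -> return 2
        count(n=0)
        -> return 2
      -> return 6
      count(n=1) -> return 6  (same call as traced above)
    -> return 14
    count(n=2) -> return 14  (same call as traced above)
  -> return 30
  count(n=3) -> return 30  (same call as traced above)
-> return 62

Final answer: 62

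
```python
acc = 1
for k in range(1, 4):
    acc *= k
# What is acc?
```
Trace:
  acc=1
  acc=1, k=1
  acc=2, k=2
  acc=6, k=3

Final answer: 6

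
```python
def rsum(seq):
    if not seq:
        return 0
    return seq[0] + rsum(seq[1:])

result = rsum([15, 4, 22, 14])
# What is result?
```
Call trace:
rsum(seq=[15, 4, 22, 14])
  rsum(seq=[4, 22, 14])
    rsum(seq=[22, 14])
      rsum(seq=[14])
        rsum(seq=[])
        -> return 0
      -> return 14
    -> return 36
  -> return 40
-> return 55

Final answer: 55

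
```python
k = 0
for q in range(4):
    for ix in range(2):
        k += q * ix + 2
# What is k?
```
Trace:
  k=0
  k=2, q=0, ix=0
  k=4, q=0, ix=1
  k=6, q=1, ix=0
  k=9, q=1, ix=1
  k=11, q=2, ix=0
  k=15, q=2, ix=1
  k=17, q=3, ix=0
  k=22, q=3, ix=1

Final answer: 22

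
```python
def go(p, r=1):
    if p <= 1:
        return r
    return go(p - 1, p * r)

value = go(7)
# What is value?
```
Call trace:
go(p=7, r=1)
  go(p=6, r=7)
    go(p=5, r=42)
      go(p=4, r=210)
        go(p=3, r=840)
          go(p=2, r=2520)
            go(p=1, r=5040)
            -> return 5040
          -> return 5040
        -> return 5040
      -> return 5040
    -> return 5040
  -> return 5040
-> return 5040

Final answer: 5040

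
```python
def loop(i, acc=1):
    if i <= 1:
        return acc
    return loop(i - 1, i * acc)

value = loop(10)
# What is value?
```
Call trace:
loop(i=10, acc=1)
  loop(i=9, acc=10)
    loop(i=8, acc=90)
      loop(i=7, acc=720)
        loop(i=6, acc=5040)
          loop(i=5, acc=30240)
            loop(i=4, acc=151200)
              loop(i=3, acc=604800)
                loop(i=2, acc=1814400)
                  loop(i=1, acc=3628800)
                  -> return 3628800
                -> return 3628800
              -> return 3628800
            -> return 3628800
          -> return 3628800
        -> return 3628800
      -> return 3628800
    -> return 3628800
  -> return 3628800
-> return 3628800

Final answer: 3628800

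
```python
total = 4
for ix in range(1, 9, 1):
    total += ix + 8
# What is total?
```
Trace:
  total=4
  total=13, ix=1
  total=23, ix=2
  total=34, ix=3
  total=46, ix=4
  total=59, ix=5
  total=73, ix=6
  total=88, ix=7
  total=104, ix=8

Final answer: 104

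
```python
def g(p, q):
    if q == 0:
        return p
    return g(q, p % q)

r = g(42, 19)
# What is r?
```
Call trace:
g(p=42, q=19)
  g(p=19, q=4)
    g(p=4, q=3)
      g(p=3, q=1)
        g(p=1, q=0)
        -> return 1
      -> return 1
    -> return 1
  -> return 1
-> return 1

Final answer: 1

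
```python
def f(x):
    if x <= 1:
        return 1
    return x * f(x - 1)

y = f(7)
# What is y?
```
Call trace:
f(x=7)
  f(x=6)
    f(x=5)
      f(x=4)
        f(x=3)
          f(x=2)
            f(x=1)
            -> return 1
          -> return 2
        -> return 6
      -> return 24
    -> return 120
  -> return 720
-> return 5040

Final answer: 5040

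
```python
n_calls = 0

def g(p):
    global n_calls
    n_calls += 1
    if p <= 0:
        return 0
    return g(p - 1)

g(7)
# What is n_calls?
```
Call trace:
g(p=7)
  g(p=6)
    g(p=5)
      g(p=4)
        g(p=3)
          g(p=2)
            g(p=1)
              g(p=0)
              -> return 0
            -> return 0
          -> return 0
        -> return 0
      -> return 0
    -> return 0
  -> return 0
-> return 0

n_calls is incremented once per call. g is entered once for each p = 7, 6, 5, 4, 3, 2, 1, 0 (the p <= 0 call returns without recursing), i.e. 7 + 1 calls.
n_calls = 8

Final answer: 8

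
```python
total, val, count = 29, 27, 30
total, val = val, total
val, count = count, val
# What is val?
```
Trace:
  total=29, val=27, count=30
  total=27, val=29, count=30
  total=27, val=30, count=29

Final answer: 30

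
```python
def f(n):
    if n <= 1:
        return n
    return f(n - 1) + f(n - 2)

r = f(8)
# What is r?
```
Call trace (a repeated sub-call is expanded the first time; later identical calls just restate its return value):
f(n=8)
  f(n=7)
    f(n=6)
      f(n=5)
        f(n=4)
          f(n=3)
            f(n=2)
              f(n=1)
              -> return 1
              f(n=0)
              -> return 0
            -> return 1
            f(n=1)
            -> return 1
          -> return 2
          f(n=2) -> return 1  (same call as traced above)
        -> return 3
        f(n=3) -> return 2  (same call as traced above)
      -> return 5
      f(n=4) -> return 3  (same call as traced above)
    -> return 8
    f(n=5) -> return 5  (same call as traced above)
  -> return 13
  f(n=6) -> return 8  (same call as traced above)
-> return 21

Final answer: 21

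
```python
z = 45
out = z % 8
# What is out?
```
Trace:
  z=45
  z=45, out=5

Final answer: 5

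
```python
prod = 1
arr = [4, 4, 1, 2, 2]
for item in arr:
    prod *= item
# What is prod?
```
Trace:
  prod=1
  prod=4, item=4
  prod=16, item=4
  prod=16, item=1
  prod=32, item=2
  prod=64, item=2

Final answer: 64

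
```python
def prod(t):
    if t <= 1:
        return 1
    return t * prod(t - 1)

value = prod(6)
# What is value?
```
Call trace:
prod(t=6)
  prod(t=5)
    prod(t=4)
      prod(t=3)
        prod(t=2)
          prod(t=1)
          -> return 1
        -> return 2
      -> return 6
    -> return 24
  -> return 120
-> return 720

Final answer: 720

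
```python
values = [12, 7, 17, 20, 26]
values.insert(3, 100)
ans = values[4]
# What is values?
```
Trace:
  values=[12, 7, 17, 20, 26]
  values=[12, 7, 17, 100, 20, 26]
  values=[12, 7, 17, 100, 20, 26], ans=20

Final answer: [12, 7, 17, 100, 20, 26]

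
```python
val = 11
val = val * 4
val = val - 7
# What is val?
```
Trace:
  val=11
  val=44
  val=37

Final answer: 37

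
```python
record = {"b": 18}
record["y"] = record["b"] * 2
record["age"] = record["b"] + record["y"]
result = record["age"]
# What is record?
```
Trace:
  record={'b': 18}
  record={'b': 18, 'y': 36}
  record={'b': 18, 'y': 36, 'age': 54}
  record={'b': 18, 'y': 36, 'age': 54}, result=54

Final answer: {'b': 18, 'y': 36, 'age': 54}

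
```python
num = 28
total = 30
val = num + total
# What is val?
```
Trace:
  num=28
  num=28, total=30
  num=28, total=30, val=58

Final answer: 58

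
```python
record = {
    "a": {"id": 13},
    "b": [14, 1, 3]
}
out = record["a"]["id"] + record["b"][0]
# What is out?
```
Trace:
  record={'a': {'id': 13}, 'b': [14, 1, 3]}
  record={'a': {'id': 13}, 'b': [14, 1, 3]}, out=27

Final answer: 27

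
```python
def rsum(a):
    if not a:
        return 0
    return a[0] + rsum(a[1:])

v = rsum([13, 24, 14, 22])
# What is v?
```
Call trace:
rsum(a=[13, 24, 14, 22])
  rsum(a=[24, 14, 22])
    rsum(a=[14, 22])
      rsum(a=[22])
        rsum(a=[])
        -> return 0
      -> return 22
    -> return 36
  -> return 60
-> return 73

Final answer: 73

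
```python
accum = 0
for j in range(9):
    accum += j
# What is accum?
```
Trace:
  accum=0
  accum=0, j=0
  accum=1, j=1
  accum=3, j=2
  accum=6, j=3
  accum=10, j=4
  accum=15, j=5
  accum=21, j=6
  accum=28, j=7
  accum=36, j=8

Final answer: 36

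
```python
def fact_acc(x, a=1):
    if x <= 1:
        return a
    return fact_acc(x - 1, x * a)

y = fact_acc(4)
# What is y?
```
Call trace:
fact_acc(x=4, a=1)
  fact_acc(x=3, a=4)
    fact_acc(x=2, a=12)
      fact_acc(x=1, a=24)
      -> return 24
    -> return 24
  -> return 24
-> return 24

Final answer: 24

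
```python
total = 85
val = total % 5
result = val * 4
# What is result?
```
Trace:
  total=85
  total=85, val=0
  total=85, val=0, result=0

Final answer: 0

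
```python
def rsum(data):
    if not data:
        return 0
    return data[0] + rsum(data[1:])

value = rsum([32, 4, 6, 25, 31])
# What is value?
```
Call trace:
rsum(data=[32, 4, 6, 25, 31])
  rsum(data=[4, 6, 25, 31])
    rsum(data=[6, 25, 31])
      rsum(data=[25, 31])
        rsum(data=[31])
          rsum(data=[])
          -> return 0
        -> return 31
      -> return 56
    -> return 62
  -> return 66
-> return 98

Final answer: 98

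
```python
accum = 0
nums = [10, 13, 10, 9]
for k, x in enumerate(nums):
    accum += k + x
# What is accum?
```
Trace:
  accum=0
  accum=10, k=0, x=10
  accum=24, k=1, x=13
  accum=36, k=2, x=10
  accum=48, k=3, x=9

Final answer: 48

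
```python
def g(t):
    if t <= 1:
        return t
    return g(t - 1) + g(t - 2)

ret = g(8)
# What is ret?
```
Call trace (a repeated sub-call is expanded the first time; later identical calls just restate its return value):
g(t=8)
  g(t=7)
    g(t=6)
      g(t=5)
        g(t=4)
          g(t=3)
            g(t=2)
              g(t=1)
              -> return 1
              g(t=0)
              -> return 0
            -> return 1
            g(t=1)
            -> return 1
          -> return 2
          g(t=2) -> return 1  (same call as traced above)
        -> return 3
        g(t=3) -> return 2  (same call as traced above)
      -> return 5
      g(t=4) -> return 3  (same call as traced above)
    -> return 8
    g(t=5) -> return 5  (same call as traced above)
  -> return 13
  g(t=6) -> return 8  (same call as traced above)
-> return 21

Final answer: 21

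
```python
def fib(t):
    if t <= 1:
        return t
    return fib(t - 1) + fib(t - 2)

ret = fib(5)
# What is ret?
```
Call trace (a repeated sub-call is expanded the first time; later identical calls just restate its return value):
fib(t=5)
  fib(t=4)
    fib(t=3)
      fib(t=2)
        fib(t=1)
        -> return 1
        fib(t=0)
        -> return 0
      -> return 1
      fib(t=1)
      -> return 1
    -> return 2
    fib(t=2) -> return 1  (same call as traced above)
  -> return 3
  fib(t=3) -> return 2  (same call as traced above)
-> return 5

Final answer: 5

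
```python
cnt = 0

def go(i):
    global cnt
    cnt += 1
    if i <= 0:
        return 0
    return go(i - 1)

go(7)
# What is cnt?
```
Call trace:
go(i=7)
  go(i=6)
    go(i=5)
      go(i=4)
        go(i=3)
          go(i=2)
            go(i=1)
              go(i=0)
              -> return 0
            -> return 0
          -> return 0
        -> return 0
      -> return 0
    -> return 0
  -> return 0
-> return 0

cnt is incremented once per call. go is entered once for each i = 7, 6, 5, 4, 3, 2, 1, 0 (the i <= 0 call returns without recursing), i.e. 7 + 1 calls.
cnt = 8

Final answer: 8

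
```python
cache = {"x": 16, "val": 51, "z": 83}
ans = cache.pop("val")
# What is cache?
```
Trace:
  cache={'x': 16, 'val': 51, 'z': 83}
  cache={'x': 16, 'z': 83}, ans=51

Final answer: {'x': 16, 'z': 83}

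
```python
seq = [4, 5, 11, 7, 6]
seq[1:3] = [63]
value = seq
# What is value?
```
Trace:
  seq=[4, 5, 11, 7, 6]
  seq=[4, 63, 7, 6]
  seq=[4, 63, 7, 6], value=[4, 63, 7, 6]

Final answer: [4, 63, 7, 6]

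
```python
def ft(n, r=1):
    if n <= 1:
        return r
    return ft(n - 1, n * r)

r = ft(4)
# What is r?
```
Call trace:
ft(n=4, r=1)
  ft(n=3, r=4)
    ft(n=2, r=12)
      ft(n=1, r=24)
      -> return 24
    -> return 24
  -> return 24
-> return 24

Final answer: 24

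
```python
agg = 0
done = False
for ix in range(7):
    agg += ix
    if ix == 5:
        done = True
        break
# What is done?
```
Trace:
  agg=0
  agg=0, done=False
  agg=0, done=False, ix=0
  agg=1, done=False, ix=1
  agg=3, done=False, ix=2
  agg=6, done=False, ix=3
  agg=10, done=False, ix=4
  agg=15, done=True, ix=5

Final answer: True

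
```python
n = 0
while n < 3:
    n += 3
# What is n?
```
Trace:
  n=0
  n=3

Final answer: 3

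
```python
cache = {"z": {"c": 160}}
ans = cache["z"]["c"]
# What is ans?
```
Trace:
  cache={'z': {'c': 160}}
  cache={'z': {'c': 160}}, ans=160

Final answer: 160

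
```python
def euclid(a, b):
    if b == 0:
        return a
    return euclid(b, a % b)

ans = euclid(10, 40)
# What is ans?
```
Call trace:
euclid(a=10, b=40)
  euclid(a=40, b=10)
    euclid(a=10, b=0)
    -> return 10
  -> return 10
-> return 10

Final answer: 10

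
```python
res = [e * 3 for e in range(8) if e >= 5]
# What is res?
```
Trace:
  e=0
  e=1
  e=2
  e=3
  e=4
  e=5
  e=6
  e=7
  res=[15, 18, 21]

Final answer: [15, 18, 21]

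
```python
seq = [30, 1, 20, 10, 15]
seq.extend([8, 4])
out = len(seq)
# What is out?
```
Trace:
  seq=[30, 1, 20, 10, 15]
  seq=[30, 1, 20, 10, 15, 8, 4]
  seq=[30, 1, 20, 10, 15, 8, 4], out=7

Final answer: 7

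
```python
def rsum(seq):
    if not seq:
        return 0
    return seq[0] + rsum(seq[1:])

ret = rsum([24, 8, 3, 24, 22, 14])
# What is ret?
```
Call trace:
rsum(seq=[24, 8, 3, 24, 22, 14])
  rsum(seq=[8, 3, 24, 22, 14])
    rsum(seq=[3, 24, 22, 14])
      rsum(seq=[24, 22, 14])
        rsum(seq=[22, 14])
          rsum(seq=[14])
            rsum(seq=[])
            -> return 0
          -> return 14
        -> return 36
      -> return 60
    -> return 63
  -> return 71
-> return 95

Final answer: 95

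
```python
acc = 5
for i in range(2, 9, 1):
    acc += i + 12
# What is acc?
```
Trace:
  acc=5
  acc=19, i=2
  acc=34, i=3
  acc=50, i=4
  acc=67, i=5
  acc=85, i=6
  acc=104, i=7
  acc=124, i=8

Final answer: 124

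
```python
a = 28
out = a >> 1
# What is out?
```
Trace:
  a=28
  a=28, out=14

Final answer: 14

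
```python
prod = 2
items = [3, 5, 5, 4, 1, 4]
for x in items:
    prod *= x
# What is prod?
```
Trace:
  prod=2
  prod=6, x=3
  prod=30, x=5
  prod=150, x=5
  prod=600, x=4
  prod=600, x=1
  prod=2400, x=4

Final answer: 2400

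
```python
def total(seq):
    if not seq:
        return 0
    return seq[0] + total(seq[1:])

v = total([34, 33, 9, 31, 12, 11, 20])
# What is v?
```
Call trace:
total(seq=[34, 33, 9, 31, 12, 11, 20])
  total(seq=[33, 9, 31, 12, 11, 20])
    total(seq=[9, 31, 12, 11, 20])
      total(seq=[31, 12, 11, 20])
        total(seq=[12, 11, 20])
          total(seq=[11, 20])
            total(seq=[20])
              total(seq=[])
              -> return 0
            -> return 20
          -> return 31
        -> return 43
      -> return 74
    -> return 83
  -> return 116
-> return 150

Final answer: 150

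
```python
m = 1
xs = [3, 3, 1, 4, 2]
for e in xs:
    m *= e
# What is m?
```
Trace:
  m=1
  m=3, e=3
  m=9, e=3
  m=9, e=1
  m=36, e=4
  m=72, e=2

Final answer: 72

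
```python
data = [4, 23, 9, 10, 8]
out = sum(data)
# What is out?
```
Trace:
  data=[4, 23, 9, 10, 8]
  data=[4, 23, 9, 10, 8], out=54

Final answer: 54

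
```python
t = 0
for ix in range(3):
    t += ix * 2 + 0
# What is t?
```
Trace:
  t=0
  t=0, ix=0
  t=2, ix=1
  t=6, ix=2

Final answer: 6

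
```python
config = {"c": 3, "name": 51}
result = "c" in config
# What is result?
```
Trace:
  config={'c': 3, 'name': 51}
  config={'c': 3, 'name': 51}, result=True

Final answer: True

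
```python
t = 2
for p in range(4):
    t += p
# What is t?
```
Trace:
  t=2
  t=2, p=0
  t=3, p=1
  t=5, p=2
  t=8, p=3

Final answer: 8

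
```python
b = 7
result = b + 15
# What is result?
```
Trace:
  b=7
  b=7, result=22

Final answer: 22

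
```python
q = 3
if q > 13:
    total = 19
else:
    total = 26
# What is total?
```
Trace:
  q=3
  q=3, total=26

Final answer: 26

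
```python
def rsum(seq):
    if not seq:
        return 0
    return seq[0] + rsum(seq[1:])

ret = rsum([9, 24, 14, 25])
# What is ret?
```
Call trace:
rsum(seq=[9, 24, 14, 25])
  rsum(seq=[24, 14, 25])
    rsum(seq=[14, 25])
      rsum(seq=[25])
        rsum(seq=[])
        -> return 0
      -> return 25
    -> return 39
  -> return 63
-> return 72

Final answer: 72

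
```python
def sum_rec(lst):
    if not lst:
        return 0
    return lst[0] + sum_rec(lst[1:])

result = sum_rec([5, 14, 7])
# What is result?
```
Call trace:
sum_rec(lst=[5, 14, 7])
  sum_rec(lst=[14, 7])
    sum_rec(lst=[7])
      sum_rec(lst=[])
      -> return 0
    -> return 7
  -> return 21
-> return 26

Final answer: 26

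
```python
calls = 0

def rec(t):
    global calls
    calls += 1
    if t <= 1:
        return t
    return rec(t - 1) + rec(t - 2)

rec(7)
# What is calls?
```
Call trace (a repeated sub-call is expanded the first time; later identical calls just restate its return value):
rec(t=7)
  rec(t=6)
    rec(t=5)
      rec(t=4)
        rec(t=3)
          rec(t=2)
            rec(t=1)
            -> return 1
            rec(t=0)
            -> return 0
          -> return 1
          rec(t=1)
          -> return 1
        -> return 2
        rec(t=2) -> return 1  (same call as traced above)
      -> return 3
      rec(t=3) -> return 2  (same call as traced above)
    -> return 5
    rec(t=4) -> return 3  (same call as traced above)
  -> return 8
  rec(t=5) -> return 5  (same call as traced above)
-> return 13

calls is incremented once per call, so count the calls in each subtree. Let C(t) = number of calls made by rec(t).
C(0) = C(1) = 1 (base case, no recursion); C(t) = 1 + C(t - 1) + C(t - 2) otherwise.
C(2) = 1 + C(1) + C(0) = 1 + 1 + 1 = 3
C(3) = 1 + C(2) + C(1) = 1 + 3 + 1 = 5
C(4) = 1 + C(3) + C(2) = 1 + 5 + 3 = 9
C(5) = 1 + C(4) + C(3) = 1 + 9 + 5 = 15
C(6) = 1 + C(5) + C(4) = 1 + 15 + 9 = 25
C(7) = 1 + C(6) + C(5) = 1 + 25 + 15 = 41
calls = C(7) = 41

Final answer: 41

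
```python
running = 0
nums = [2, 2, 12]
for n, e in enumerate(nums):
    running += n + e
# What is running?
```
Trace:
  running=0
  running=2, n=0, e=2
  running=5, n=1, e=2
  running=19, n=2, e=12

Final answer: 19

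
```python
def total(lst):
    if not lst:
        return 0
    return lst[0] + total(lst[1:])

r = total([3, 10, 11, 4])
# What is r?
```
Call trace:
total(lst=[3, 10, 11, 4])
  total(lst=[10, 11, 4])
    total(lst=[11, 4])
      total(lst=[4])
        total(lst=[])
        -> return 0
      -> return 4
    -> return 15
  -> return 25
-> return 28

Final answer: 28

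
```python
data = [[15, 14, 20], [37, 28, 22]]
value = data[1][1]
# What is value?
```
Trace:
  data=[[15, 14, 20], [37, 28, 22]]
  data=[[15, 14, 20], [37, 28, 22]], value=28

Final answer: 28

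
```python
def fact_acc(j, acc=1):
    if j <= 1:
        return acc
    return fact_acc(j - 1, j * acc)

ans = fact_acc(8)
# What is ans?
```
Call trace:
fact_acc(j=8, acc=1)
  fact_acc(j=7, acc=8)
    fact_acc(j=6, acc=56)
      fact_acc(j=5, acc=336)
        fact_acc(j=4, acc=1680)
          fact_acc(j=3, acc=6720)
            fact_acc(j=2, acc=20160)
              fact_acc(j=1, acc=40320)
              -> return 40320
            -> return 40320
          -> return 40320
        -> return 40320
      -> return 40320
    -> return 40320
  -> return 40320
-> return 40320

Final answer: 40320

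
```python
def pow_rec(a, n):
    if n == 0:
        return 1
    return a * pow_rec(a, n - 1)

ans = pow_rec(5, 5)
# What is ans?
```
Call trace:
pow_rec(a=5, n=5)
  pow_rec(a=5, n=4)
    pow_rec(a=5, n=3)
      pow_rec(a=5, n=2)
        pow_rec(a=5, n=1)
          pow_rec(a=5, n=0)
          -> return 1
        -> return 5
      -> return 25
    -> return 125
  -> return 625
-> return 3125

Final answer: 3125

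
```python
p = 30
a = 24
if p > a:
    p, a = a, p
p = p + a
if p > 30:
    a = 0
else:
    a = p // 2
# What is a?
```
Trace:
  p=30
  p=30, a=24
  p=24, a=30
  p=54, a=30
  p=54, a=0

Final answer: 0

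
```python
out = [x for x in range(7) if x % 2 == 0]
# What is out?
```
Trace:
  x=0
  x=1
  x=2
  x=3
  x=4
  x=5
  x=6
  out=[0, 2, 4, 6]

Final answer: [0, 2, 4, 6]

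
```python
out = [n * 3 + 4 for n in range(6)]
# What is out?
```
Trace:
  n=0
  n=1
  n=2
  n=3
  n=4
  n=5
  out=[4, 7, 10, 13, 16, 19]

Final answer: [4, 7, 10, 13, 16, 19]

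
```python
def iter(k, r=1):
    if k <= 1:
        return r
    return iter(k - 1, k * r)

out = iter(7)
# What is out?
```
Call trace:
iter(k=7, r=1)
  iter(k=6, r=7)
    iter(k=5, r=42)
      iter(k=4, r=210)
        iter(k=3, r=840)
          iter(k=2, r=2520)
            iter(k=1, r=5040)
            -> return 5040
          -> return 5040
        -> return 5040
      -> return 5040
    -> return 5040
  -> return 5040
-> return 5040

Final answer: 5040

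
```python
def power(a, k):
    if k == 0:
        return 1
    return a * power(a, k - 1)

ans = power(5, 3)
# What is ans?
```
Call trace:
power(a=5, k=3)
  power(a=5, k=2)
    power(a=5, k=1)
      power(a=5, k=0)
      -> return 1
    -> return 5
  -> return 25
-> return 125

Final answer: 125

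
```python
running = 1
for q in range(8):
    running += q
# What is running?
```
Trace:
  running=1
  running=1, q=0
  running=2, q=1
  running=4, q=2
  running=7, q=3
  running=11, q=4
  running=16, q=5
  running=22, q=6
  running=29, q=7

Final answer: 29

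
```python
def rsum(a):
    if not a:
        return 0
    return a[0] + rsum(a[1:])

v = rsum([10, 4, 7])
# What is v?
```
Call trace:
rsum(a=[10, 4, 7])
  rsum(a=[4, 7])
    rsum(a=[7])
      rsum(a=[])
      -> return 0
    -> return 7
  -> return 11
-> return 21

Final answer: 21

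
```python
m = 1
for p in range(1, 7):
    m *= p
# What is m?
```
Trace:
  m=1
  m=1, p=1
  m=2, p=2
  m=6, p=3
  m=24, p=4
  m=120, p=5
  m=720, p=6

Final answer: 720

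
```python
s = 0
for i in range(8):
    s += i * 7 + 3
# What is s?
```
Trace:
  s=0
  s=3, i=0
  s=13, i=1
  s=30, i=2
  s=54, i=3
  s=85, i=4
  s=123, i=5
  s=168, i=6
  s=220, i=7

Final answer: 220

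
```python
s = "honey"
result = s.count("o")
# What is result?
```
Trace:
  s='honey'
  s='honey', result=1

Final answer: 1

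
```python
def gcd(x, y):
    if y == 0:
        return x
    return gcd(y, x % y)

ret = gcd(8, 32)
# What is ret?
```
Call trace:
gcd(x=8, y=32)
  gcd(x=32, y=8)
    gcd(x=8, y=0)
    -> return 8
  -> return 8
-> return 8

Final answer: 8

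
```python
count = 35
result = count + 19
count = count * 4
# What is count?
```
Trace:
  count=35
  count=35, result=54
  count=140, result=54

Final answer: 140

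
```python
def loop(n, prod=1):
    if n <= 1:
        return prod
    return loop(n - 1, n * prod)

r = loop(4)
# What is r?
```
Call trace:
loop(n=4, prod=1)
  loop(n=3, prod=4)
    loop(n=2, prod=12)
      loop(n=1, prod=24)
      -> return 24
    -> return 24
  -> return 24
-> return 24

Final answer: 24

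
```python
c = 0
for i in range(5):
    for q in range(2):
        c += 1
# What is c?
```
Trace:
  c=0
  c=1, i=0, q=0
  c=2, i=0, q=1
  c=3, i=1, q=0
  c=4, i=1, q=1
  c=5, i=2, q=0
  c=6, i=2, q=1
  c=7, i=3, q=0
  c=8, i=3, q=1
  c=9, i=4, q=0
  c=10, i=4, q=1

Final answer: 10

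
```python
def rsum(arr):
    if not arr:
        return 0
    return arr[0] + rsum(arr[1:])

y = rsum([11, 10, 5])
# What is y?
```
Call trace:
rsum(arr=[11, 10, 5])
  rsum(arr=[10, 5])
    rsum(arr=[5])
      rsum(arr=[])
      -> return 0
    -> return 5
  -> return 15
-> return 26

Final answer: 26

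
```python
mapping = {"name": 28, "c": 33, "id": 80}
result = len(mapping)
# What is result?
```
Trace:
  mapping={'name': 28, 'c': 33, 'id': 80}
  mapping={'name': 28, 'c': 33, 'id': 80}, result=3

Final answer: 3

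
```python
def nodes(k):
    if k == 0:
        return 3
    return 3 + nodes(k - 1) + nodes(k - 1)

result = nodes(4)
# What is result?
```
Call trace (a repeated sub-call is expanded the first time; later identical calls just restate its return value):
nodes(k=4)
  nodes(k=3)
    nodes(k=2)
      nodes(k=1)
        nodes(k=0)
        -> return 3
        nodes(k=0)
        -> return 3
      -> return 9
      nodes(k=1) -> return 9  (same call as traced above)
    -> return 21
    nodes(k=2) -> return 21  (same call as traced above)
  -> return 45
  nodes(k=3) -> return 45  (same call as traced above)
-> return 93

Final answer: 93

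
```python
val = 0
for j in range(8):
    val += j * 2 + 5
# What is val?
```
Trace:
  val=0
  val=5, j=0
  val=12, j=1
  val=21, j=2
  val=32, j=3
  val=45, j=4
  val=60, j=5
  val=77, j=6
  val=96, j=7

Final answer: 96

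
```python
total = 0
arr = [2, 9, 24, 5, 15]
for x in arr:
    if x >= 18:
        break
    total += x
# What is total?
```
Trace:
  total=0
  total=2, x=2
  total=11, x=9
  total=11, x=24

Final answer: 11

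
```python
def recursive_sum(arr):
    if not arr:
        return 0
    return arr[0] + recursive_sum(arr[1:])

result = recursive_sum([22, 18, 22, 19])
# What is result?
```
Call trace:
recursive_sum(arr=[22, 18, 22, 19])
  recursive_sum(arr=[18, 22, 19])
    recursive_sum(arr=[22, 19])
      recursive_sum(arr=[19])
        recursive_sum(arr=[])
        -> return 0
      -> return 19
    -> return 41
  -> return 59
-> return 81

Final answer: 81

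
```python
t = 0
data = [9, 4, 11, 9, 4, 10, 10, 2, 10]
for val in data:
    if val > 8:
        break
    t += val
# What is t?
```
Trace:
  t=0
  t=0, val=9

Final answer: 0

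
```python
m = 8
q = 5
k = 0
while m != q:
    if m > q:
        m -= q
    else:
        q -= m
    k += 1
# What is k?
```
Trace:
  m=8
  m=8, q=5
  m=8, q=5, k=0
  m=3, q=5, k=1
  m=3, q=2, k=2
  m=1, q=2, k=3
  m=1, q=1, k=4

Final answer: 4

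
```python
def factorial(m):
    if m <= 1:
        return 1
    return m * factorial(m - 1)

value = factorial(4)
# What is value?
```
Call trace:
factorial(m=4)
  factorial(m=3)
    factorial(m=2)
      factorial(m=1)
      -> return 1
    -> return 2
  -> return 6
-> return 24

Final answer: 24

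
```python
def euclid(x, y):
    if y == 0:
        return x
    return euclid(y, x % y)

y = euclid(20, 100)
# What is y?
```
Call trace:
euclid(x=20, y=100)
  euclid(x=100, y=20)
    euclid(x=20, y=0)
    -> return 20
  -> return 20
-> return 20

Final answer: 20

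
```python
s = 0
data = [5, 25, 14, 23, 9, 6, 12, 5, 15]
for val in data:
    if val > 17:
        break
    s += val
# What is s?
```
Trace:
  s=0
  s=5, val=5
  s=5, val=25

Final answer: 5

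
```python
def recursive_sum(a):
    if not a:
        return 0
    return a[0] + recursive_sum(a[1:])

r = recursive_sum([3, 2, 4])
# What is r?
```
Call trace:
recursive_sum(a=[3, 2, 4])
  recursive_sum(a=[2, 4])
    recursive_sum(a=[4])
      recursive_sum(a=[])
      -> return 0
    -> return 4
  -> return 6
-> return 9

Final answer: 9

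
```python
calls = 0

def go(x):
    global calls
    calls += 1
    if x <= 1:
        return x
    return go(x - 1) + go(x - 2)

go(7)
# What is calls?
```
Call trace (a repeated sub-call is expanded the first time; later identical calls just restate its return value):
go(x=7)
  go(x=6)
    go(x=5)
      go(x=4)
        go(x=3)
          go(x=2)
            go(x=1)
            -> return 1
            go(x=0)
            -> return 0
          -> return 1
          go(x=1)
          -> return 1
        -> return 2
        go(x=2) -> return 1  (same call as traced above)
      -> return 3
      go(x=3) -> return 2  (same call as traced above)
    -> return 5
    go(x=4) -> return 3  (same call as traced above)
  -> return 8
  go(x=5) -> return 5  (same call as traced above)
-> return 13

calls is incremented once per call, so count the calls in each subtree. Let C(x) = number of calls made by go(x).
C(0) = C(1) = 1 (base case, no recursion); C(x) = 1 + C(x - 1) + C(x - 2) otherwise.
C(2) = 1 + C(1) + C(0) = 1 + 1 + 1 = 3
C(3) = 1 + C(2) + C(1) = 1 + 3 + 1 = 5
C(4) = 1 + C(3) + C(2) = 1 + 5 + 3 = 9
C(5) = 1 + C(4) + C(3) = 1 + 9 + 5 = 15
C(6) = 1 + C(5) + C(4) = 1 + 15 + 9 = 25
C(7) = 1 + C(6) + C(5) = 1 + 25 + 15 = 41
calls = C(7) = 41

Final answer: 41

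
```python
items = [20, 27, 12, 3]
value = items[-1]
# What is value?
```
Trace:
  items=[20, 27, 12, 3]
  items=[20, 27, 12, 3], value=3

Final answer: 3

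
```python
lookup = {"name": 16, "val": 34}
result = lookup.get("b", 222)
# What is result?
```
Trace:
  lookup={'name': 16, 'val': 34}
  lookup={'name': 16, 'val': 34}, result=222

Final answer: 222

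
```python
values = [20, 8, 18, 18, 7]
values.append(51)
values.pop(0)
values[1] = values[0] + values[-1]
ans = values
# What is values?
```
Trace:
  values=[20, 8, 18, 18, 7]
  values=[20, 8, 18, 18, 7, 51]
  values=[8, 18, 18, 7, 51]
  values=[8, 59, 18, 7, 51]
  values=[8, 59, 18, 7, 51], ans=[8, 59, 18, 7, 51]

Final answer: [8, 59, 18, 7, 51]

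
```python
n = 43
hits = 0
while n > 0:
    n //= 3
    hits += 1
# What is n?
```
Trace:
  n=43
  n=43, hits=0
  n=14, hits=1
  n=4, hits=2
  n=1, hits=3
  n=0, hits=4

Final answer: 0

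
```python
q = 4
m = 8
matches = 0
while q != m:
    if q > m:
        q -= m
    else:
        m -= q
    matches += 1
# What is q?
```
Trace:
  q=4
  q=4, m=8
  q=4, m=8, matches=0
  q=4, m=4, matches=1

Final answer: 4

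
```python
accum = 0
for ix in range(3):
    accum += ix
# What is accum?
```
Trace:
  accum=0
  accum=0, ix=0
  accum=1, ix=1
  accum=3, ix=2

Final answer: 3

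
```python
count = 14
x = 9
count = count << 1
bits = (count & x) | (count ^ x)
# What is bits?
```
Trace:
  count=14
  count=14, x=9
  count=28, x=9
  count=28, x=9, bits=29

Final answer: 29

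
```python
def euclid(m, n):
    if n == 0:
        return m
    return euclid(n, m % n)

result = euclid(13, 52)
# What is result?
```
Call trace:
euclid(m=13, n=52)
  euclid(m=52, n=13)
    euclid(m=13, n=0)
    -> return 13
  -> return 13
-> return 13

Final answer: 13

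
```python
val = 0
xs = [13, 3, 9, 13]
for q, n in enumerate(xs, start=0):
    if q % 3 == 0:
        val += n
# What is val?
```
Trace:
  val=0
  val=13, q=0, n=13
  val=13, q=1, n=3
  val=13, q=2, n=9
  val=26, q=3, n=13

Final answer: 26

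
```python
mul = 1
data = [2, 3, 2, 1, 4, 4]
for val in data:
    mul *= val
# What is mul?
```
Trace:
  mul=1
  mul=2, val=2
  mul=6, val=3
  mul=12, val=2
  mul=12, val=1
  mul=48, val=4
  mul=192, val=4

Final answer: 192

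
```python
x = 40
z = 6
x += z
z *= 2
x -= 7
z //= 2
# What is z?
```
Trace:
  x=40
  x=40, z=6
  x=46, z=6
  x=46, z=12
  x=39, z=12
  x=39, z=6

Final answer: 6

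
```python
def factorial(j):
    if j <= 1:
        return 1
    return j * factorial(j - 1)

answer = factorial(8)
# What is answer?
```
Call trace:
factorial(j=8)
  factorial(j=7)
    factorial(j=6)
      factorial(j=5)
        factorial(j=4)
          factorial(j=3)
            factorial(j=2)
              factorial(j=1)
              -> return 1
            -> return 2
          -> return 6
        -> return 24
      -> return 120
    -> return 720
  -> return 5040
-> return 40320

Final answer: 40320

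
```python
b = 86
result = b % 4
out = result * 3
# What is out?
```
Trace:
  b=86
  b=86, result=2
  b=86, result=2, out=6

Final answer: 6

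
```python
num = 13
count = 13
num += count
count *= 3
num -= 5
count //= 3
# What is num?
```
Trace:
  num=13
  num=13, count=13
  num=26, count=13
  num=26, count=39
  num=21, count=39
  num=21, count=13

Final answer: 21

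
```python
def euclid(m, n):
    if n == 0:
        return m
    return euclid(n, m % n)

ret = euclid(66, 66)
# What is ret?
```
Call trace:
euclid(m=66, n=66)
  euclid(m=66, n=0)
  -> return 66
-> return 66

Final answer: 66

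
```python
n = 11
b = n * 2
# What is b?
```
Trace:
  n=11
  n=11, b=22

Final answer: 22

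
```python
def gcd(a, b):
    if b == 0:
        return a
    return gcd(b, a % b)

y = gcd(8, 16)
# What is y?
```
Call trace:
gcd(a=8, b=16)
  gcd(a=16, b=8)
    gcd(a=8, b=0)
    -> return 8
  -> return 8
-> return 8

Final answer: 8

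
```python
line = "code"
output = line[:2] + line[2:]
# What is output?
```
Trace:
  line='code'
  line='code', output='code'

Final answer: 'code'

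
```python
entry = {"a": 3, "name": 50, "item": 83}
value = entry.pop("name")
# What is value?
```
Trace:
  entry={'a': 3, 'name': 50, 'item': 83}
  entry={'a': 3, 'item': 83}, value=50

Final answer: 50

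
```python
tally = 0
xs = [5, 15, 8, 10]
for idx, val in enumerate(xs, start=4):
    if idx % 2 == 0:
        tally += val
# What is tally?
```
Trace:
  tally=0
  tally=5, idx=4, val=5
  tally=5, idx=5, val=15
  tally=13, idx=6, val=8
  tally=13, idx=7, val=10

Final answer: 13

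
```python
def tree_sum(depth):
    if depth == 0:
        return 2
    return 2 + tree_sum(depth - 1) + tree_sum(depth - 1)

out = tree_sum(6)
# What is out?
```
Call trace (a repeated sub-call is expanded the first time; later identical calls just restate its return value):
tree_sum(depth=6)
  tree_sum(depth=5)
    tree_sum(depth=4)
      tree_sum(depth=3)
        tree_sum(depth=2)
          tree_sum(depth=1)
            tree_sum(depth=0)
            -> return 2
            tree_sum(depth=0)
            -> return 2
          -> return 6
          tree_sum(depth=1) -> return 6  (same call as traced above)
        -> return 14
        tree_sum(depth=2) -> return 14  (same call as traced above)
      -> return 30
      tree_sum(depth=3) -> return 30  (same call as traced above)
    -> return 62
    tree_sum(depth=4) -> return 62  (same call as traced above)
  -> return 126
  tree_sum(depth=5) -> return 126  (same call as traced above)
-> return 254

Final answer: 254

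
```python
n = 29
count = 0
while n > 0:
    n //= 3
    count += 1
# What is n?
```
Trace:
  n=29
  n=29, count=0
  n=9, count=1
  n=3, count=2
  n=1, count=3
  n=0, count=4

Final answer: 0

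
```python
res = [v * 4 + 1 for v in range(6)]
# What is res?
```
Trace:
  v=0
  v=1
  v=2
  v=3
  v=4
  v=5
  res=[1, 5, 9, 13, 17, 21]

Final answer: [1, 5, 9, 13, 17, 21]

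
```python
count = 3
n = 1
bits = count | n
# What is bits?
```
Trace:
  count=3
  count=3, n=1
  count=3, n=1, bits=3

Final answer: 3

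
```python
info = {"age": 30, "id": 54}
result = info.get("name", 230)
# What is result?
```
Trace:
  info={'age': 30, 'id': 54}
  info={'age': 30, 'id': 54}, result=230

Final answer: 230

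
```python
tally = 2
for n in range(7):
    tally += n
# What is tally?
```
Trace:
  tally=2
  tally=2, n=0
  tally=3, n=1
  tally=5, n=2
  tally=8, n=3
  tally=12, n=4
  tally=17, n=5
  tally=23, n=6

Final answer: 23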